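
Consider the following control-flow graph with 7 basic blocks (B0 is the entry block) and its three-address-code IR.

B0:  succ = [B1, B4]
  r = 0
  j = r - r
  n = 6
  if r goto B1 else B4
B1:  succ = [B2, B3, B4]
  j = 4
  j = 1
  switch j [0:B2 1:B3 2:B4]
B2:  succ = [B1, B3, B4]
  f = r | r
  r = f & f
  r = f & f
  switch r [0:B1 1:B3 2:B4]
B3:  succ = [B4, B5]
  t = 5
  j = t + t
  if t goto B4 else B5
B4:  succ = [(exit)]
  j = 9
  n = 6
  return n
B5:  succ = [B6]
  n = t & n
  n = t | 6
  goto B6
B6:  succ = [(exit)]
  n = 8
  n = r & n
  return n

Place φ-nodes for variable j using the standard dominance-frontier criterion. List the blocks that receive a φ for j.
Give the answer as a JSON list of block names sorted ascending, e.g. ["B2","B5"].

Answer: ["B1", "B4"]

Analysis:
idom tree: B1←B0 B2←B1 B3←B1 B4←B0 B5←B3 B6←B5
Join-block Dom:
  B1: preds {B0,B2}: {B0} ∩ {B0,B1,B2} = {B0}; idom=B0
  B3: preds {B1,B2}: {B0,B1} ∩ {B0,B1,B2} = {B0,B1}; idom=B1
  B4: preds {B0,B1,B2,B3}: {B0} ∩ {B0,B1} ∩ {B0,B1,B2} ∩ {B0,B1,B3} = {B0}; idom=B0

DF walk-up:
  join B1 pred B0: · stop@B0
  join B1 pred B2: B2→B1 stop@B0
  join B3 pred B1: · stop@B1
  join B3 pred B2: B2 stop@B1
  join B4 pred B0: · stop@B0
  join B4 pred B1: B1 stop@B0
  join B4 pred B2: B2→B1 stop@B0
  join B4 pred B3: B3→B1 stop@B0
  B0: DF=∅
  B1: DF={B1,B4}
  B2: DF={B1,B3,B4}
  B3: DF={B4}
  B4: DF=∅
  B5: DF=∅
  B6: DF=∅

φ for j: defs {B0,B1,B3,B4}
  DF⁺ = {B1,B4}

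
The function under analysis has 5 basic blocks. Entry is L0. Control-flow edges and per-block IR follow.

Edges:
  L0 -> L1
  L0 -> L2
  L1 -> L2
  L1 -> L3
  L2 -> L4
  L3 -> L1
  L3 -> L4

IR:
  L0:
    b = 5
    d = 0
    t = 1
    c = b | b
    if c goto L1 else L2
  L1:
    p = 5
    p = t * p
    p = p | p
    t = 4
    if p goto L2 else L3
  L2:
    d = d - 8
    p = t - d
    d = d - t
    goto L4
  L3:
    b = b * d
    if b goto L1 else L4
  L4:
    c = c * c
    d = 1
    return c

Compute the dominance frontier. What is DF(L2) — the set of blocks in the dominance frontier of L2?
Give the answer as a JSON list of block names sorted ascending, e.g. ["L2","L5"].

Answer: ["L4"]

Analysis:
idom tree: L1←L0 L2←L0 L3←L1 L4←L0
Dom∩ at merges:
  L1: preds {L0,L3}: {L0} ∩ {L0,L1,L3} = {L0}; idom=L0
  L2: preds {L0,L1}: {L0} ∩ {L0,L1} = {L0}; idom=L0
  L4: preds {L2,L3}: {L0,L2} ∩ {L0,L1,L3} = {L0}; idom=L0

Frontier:
  join L1 pred L0: · stop@L0
  join L1 pred L3: L3→L1 stop@L0
  join L2 pred L0: · stop@L0
  join L2 pred L1: L1 stop@L0
  join L4 pred L2: L2 stop@L0
  join L4 pred L3: L3→L1 stop@L0
  DF(L0)=∅
  DF(L1)={L1,L2,L4}
  DF(L2)={L4}
  DF(L3)={L1,L4}
  DF(L4)=∅

DF(L2) = ["L4"]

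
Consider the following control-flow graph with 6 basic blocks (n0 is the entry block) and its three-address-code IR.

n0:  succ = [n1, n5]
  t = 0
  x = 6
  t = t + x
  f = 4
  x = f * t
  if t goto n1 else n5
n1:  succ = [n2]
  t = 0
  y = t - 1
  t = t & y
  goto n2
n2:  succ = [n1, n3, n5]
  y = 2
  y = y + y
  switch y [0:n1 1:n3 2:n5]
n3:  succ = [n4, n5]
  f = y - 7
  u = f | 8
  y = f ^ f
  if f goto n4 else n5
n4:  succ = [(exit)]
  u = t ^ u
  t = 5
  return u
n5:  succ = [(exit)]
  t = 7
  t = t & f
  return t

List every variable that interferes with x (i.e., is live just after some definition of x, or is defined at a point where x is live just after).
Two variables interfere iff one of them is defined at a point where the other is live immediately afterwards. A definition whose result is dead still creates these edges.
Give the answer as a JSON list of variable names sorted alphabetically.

def/use:
  n0 def {f,t,x} use ∅
  n1 def {t,y} use ∅
  n2 def {y} use ∅
  n3 def {f,u,y} use {y}
  n4 def {t,u} use {t,u}
  n5 def {t} use {f}

Live sets:
  n0: in=∅ out={f}
  n1: in={f} out={f,t}
  n2: in={f,t} out={f,t,y}
  n3: in={t,y} out={f,t,u}
  n4: in={t,u} out=∅
  n5: in={f} out=∅

Conflict graph:
  f↔{t,u,x,y}
  t↔{f,u,x,y}
  u↔{f,t,y}
  x↔{f,t}
  y↔{f,t,u}

N(x) = ["f", "t"]

Answer: ["f", "t"]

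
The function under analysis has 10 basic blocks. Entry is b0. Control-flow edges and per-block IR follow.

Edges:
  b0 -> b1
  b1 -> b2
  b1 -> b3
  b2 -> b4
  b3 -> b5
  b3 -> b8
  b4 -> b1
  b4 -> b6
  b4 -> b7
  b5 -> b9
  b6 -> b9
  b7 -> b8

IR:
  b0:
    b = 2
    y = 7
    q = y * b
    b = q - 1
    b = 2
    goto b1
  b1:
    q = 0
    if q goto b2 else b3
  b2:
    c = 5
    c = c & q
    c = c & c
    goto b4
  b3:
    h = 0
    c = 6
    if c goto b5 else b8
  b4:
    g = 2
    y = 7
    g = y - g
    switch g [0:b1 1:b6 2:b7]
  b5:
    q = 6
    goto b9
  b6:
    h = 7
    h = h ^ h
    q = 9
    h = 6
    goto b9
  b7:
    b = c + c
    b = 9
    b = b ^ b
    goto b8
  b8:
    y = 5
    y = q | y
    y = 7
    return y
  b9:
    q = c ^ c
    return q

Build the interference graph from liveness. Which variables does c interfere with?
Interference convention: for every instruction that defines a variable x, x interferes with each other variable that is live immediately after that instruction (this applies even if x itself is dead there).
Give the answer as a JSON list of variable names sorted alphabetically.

Block summaries:
  b0 def {b,q,y} use ∅
  b1 def {q} use ∅
  b2 def {c} use {q}
  b3 def {c,h} use ∅
  b4 def {g,y} use ∅
  b5 def {q} use ∅
  b6 def {h,q} use ∅
  b7 def {b} use {c}
  b8 def {y} use {q}
  b9 def {q} use {c}

Backward fixpoint:
  b0: in=∅ out=∅
  b1: in=∅ out={q}
  b2: in={q} out={c,q}
  b3: in={q} out={c,q}
  b4: in={c,q} out={c,q}
  b5: in={c} out={c}
  b6: in={c} out={c}
  b7: in={c,q} out={q}
  b8: in={q} out=∅
  b9: in={c} out=∅

Interfere edges:
  b — {q,y}
  c — {g,h,q,y}
  g — {c,q,y}
  h — {c,q}
  q — {b,c,g,h,y}
  y — {b,c,g,q}

N(c) = ["g", "h", "q", "y"]

Answer: ["g", "h", "q", "y"]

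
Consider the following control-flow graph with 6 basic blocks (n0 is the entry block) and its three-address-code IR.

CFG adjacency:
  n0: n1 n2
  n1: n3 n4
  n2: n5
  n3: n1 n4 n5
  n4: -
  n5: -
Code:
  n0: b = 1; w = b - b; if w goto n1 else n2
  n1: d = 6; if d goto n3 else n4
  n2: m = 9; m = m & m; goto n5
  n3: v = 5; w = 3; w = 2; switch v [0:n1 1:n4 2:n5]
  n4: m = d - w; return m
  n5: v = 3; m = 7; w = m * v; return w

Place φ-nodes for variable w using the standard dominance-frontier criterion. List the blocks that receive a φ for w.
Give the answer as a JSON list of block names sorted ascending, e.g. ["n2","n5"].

Answer: ["n1", "n4", "n5"]

Analysis:
idom tree: n1←n0 n2←n0 n3←n1 n4←n1 n5←n0
Dom at joins:
  n1: preds {n0,n3}: {n0} ∩ {n0,n1,n3} = {n0}; idom=n0
  n4: preds {n1,n3}: {n0,n1} ∩ {n0,n1,n3} = {n0,n1}; idom=n1
  n5: preds {n2,n3}: {n0,n2} ∩ {n0,n1,n3} = {n0}; idom=n0

Frontier:
  join n1 pred n0: · stop@n0
  join n1 pred n3: n3→n1 stop@n0
  join n4 pred n1: · stop@n1
  join n4 pred n3: n3 stop@n1
  join n5 pred n2: n2 stop@n0
  join n5 pred n3: n3→n1 stop@n0
  n0: DF=∅
  n1: DF={n1,n5}
  n2: DF={n5}
  n3: DF={n1,n4,n5}
  n4: DF=∅
  n5: DF=∅

φ for w: defs {n0,n3,n5}
  DF⁺ = {n1,n4,n5}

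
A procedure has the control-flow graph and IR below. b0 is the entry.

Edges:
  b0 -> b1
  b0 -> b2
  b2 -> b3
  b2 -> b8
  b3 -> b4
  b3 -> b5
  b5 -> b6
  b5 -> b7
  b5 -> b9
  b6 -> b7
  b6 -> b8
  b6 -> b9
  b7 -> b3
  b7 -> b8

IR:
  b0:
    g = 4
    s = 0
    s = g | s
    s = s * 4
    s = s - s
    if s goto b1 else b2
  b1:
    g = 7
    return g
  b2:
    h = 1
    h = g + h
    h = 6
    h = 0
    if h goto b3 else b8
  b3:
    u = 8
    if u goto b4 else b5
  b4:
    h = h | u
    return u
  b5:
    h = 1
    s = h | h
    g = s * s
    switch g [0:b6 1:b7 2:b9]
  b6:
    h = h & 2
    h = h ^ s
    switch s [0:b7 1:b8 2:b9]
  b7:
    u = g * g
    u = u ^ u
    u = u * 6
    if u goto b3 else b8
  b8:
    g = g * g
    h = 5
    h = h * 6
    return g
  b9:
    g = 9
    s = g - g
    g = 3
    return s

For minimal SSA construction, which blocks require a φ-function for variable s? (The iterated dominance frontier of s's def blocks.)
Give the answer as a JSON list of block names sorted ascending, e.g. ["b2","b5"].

idom tree: b1←b0 b2←b0 b3←b2 b4←b3 b5←b3 b6←b5 b7←b5 b8←b2 b9←b5
Dom∩ at merges:
  b3: preds {b2,b7}: {b0,b2} ∩ {b0,b2,b3,b5,b7} = {b0,b2}; idom=b2
  b7: preds {b5,b6}: {b0,b2,b3,b5} ∩ {b0,b2,b3,b5,b6} = {b0,b2,b3,b5}; idom=b5
  b8: preds {b2,b6,b7}: {b0,b2} ∩ {b0,b2,b3,b5,b6} ∩ {b0,b2,b3,b5,b7} = {b0,b2}; idom=b2
  b9: preds {b5,b6}: {b0,b2,b3,b5} ∩ {b0,b2,b3,b5,b6} = {b0,b2,b3,b5}; idom=b5

Frontier:
  b3←b2: walk · to b2
  b3←b7: walk b7→b5→b3 to b2
  b7←b5: walk · to b5
  b7←b6: walk b6 to b5
  b8←b2: walk · to b2
  b8←b6: walk b6→b5→b3 to b2
  b8←b7: walk b7→b5→b3 to b2
  b9←b5: walk · to b5
  b9←b6: walk b6 to b5
  b0: DF=∅
  b1: DF=∅
  b2: DF=∅
  b3: DF={b3,b8}
  b4: DF=∅
  b5: DF={b3,b8}
  b6: DF={b7,b8,b9}
  b7: DF={b3,b8}
  b8: DF=∅
  b9: DF=∅

φ for s: defs {b0,b5,b9}
  DF⁺ = {b3,b8}

Answer: ["b3", "b8"]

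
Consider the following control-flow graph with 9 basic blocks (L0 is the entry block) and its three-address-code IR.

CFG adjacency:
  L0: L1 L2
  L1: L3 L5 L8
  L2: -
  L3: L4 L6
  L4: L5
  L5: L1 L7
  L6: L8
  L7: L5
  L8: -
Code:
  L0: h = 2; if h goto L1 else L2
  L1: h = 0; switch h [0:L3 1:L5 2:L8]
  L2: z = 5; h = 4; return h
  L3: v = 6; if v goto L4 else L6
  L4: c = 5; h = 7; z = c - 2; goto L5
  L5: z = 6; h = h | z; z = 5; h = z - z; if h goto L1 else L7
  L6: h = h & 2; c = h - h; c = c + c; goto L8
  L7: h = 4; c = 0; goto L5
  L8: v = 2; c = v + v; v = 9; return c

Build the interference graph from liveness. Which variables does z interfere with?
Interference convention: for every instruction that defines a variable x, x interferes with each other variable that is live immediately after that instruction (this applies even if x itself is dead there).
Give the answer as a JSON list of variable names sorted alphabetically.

Per-block:
  L0 def {h} use ∅
  L1 def {h} use ∅
  L2 def {h,z} use ∅
  L3 def {v} use ∅
  L4 def {c,h,z} use ∅
  L5 def {h,z} use {h}
  L6 def {c,h} use {h}
  L7 def {c,h} use ∅
  L8 def {c,v} use ∅

Liveness:
  L0 li=∅ lo=∅
  L1 li=∅ lo={h}
  L2 li=∅ lo=∅
  L3 li={h} lo={h}
  L4 li=∅ lo={h}
  L5 li={h} lo=∅
  L6 li={h} lo=∅
  L7 li=∅ lo={h}
  L8 li=∅ lo=∅

Interfere edges:
  c: {h,v}
  h: {c,v,z}
  v: {c,h}
  z: {h}

N(z) = ["h"]

Answer: ["h"]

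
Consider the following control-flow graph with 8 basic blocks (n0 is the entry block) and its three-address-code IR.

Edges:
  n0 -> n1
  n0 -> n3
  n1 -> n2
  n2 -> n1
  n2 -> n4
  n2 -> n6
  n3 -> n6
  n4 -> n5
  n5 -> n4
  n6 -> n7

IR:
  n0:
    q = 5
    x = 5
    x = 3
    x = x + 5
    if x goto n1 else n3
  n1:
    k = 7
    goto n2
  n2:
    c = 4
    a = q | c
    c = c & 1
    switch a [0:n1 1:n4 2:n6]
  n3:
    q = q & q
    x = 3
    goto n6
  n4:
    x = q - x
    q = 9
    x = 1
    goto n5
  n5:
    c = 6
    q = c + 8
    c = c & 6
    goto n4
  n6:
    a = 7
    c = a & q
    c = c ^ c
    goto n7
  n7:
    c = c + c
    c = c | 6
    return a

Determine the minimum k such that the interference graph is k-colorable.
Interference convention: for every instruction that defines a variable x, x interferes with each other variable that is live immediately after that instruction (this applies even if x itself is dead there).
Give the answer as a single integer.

Per-block:
  n0 def {q,x} use ∅
  n1 def {k} use ∅
  n2 def {a,c} use {q}
  n3 def {q,x} use {q}
  n4 def {q,x} use {q,x}
  n5 def {c,q} use ∅
  n6 def {a,c} use {q}
  n7 def {c} use {a,c}

Backward fixpoint:
  n0: in=∅ out={q,x}
  n1: in={q,x} out={q,x}
  n2: in={q,x} out={q,x}
  n3: in={q} out={q}
  n4: in={q,x} out={x}
  n5: in={x} out={q,x}
  n6: in={q} out={a,c}
  n7: in={a,c} out=∅

Conflict graph:
  a — {c,q,x}
  c — {a,q,x}
  k — {q,x}
  q — {a,c,k,x}
  x — {a,c,k,q}

Colouring:
  clique {a,c,q,x} ⇒ need ≥ 4
  4-colouring: c0={q}  c1={x}  c2={a,k}  c3={c}
  χ = 4

Answer: 4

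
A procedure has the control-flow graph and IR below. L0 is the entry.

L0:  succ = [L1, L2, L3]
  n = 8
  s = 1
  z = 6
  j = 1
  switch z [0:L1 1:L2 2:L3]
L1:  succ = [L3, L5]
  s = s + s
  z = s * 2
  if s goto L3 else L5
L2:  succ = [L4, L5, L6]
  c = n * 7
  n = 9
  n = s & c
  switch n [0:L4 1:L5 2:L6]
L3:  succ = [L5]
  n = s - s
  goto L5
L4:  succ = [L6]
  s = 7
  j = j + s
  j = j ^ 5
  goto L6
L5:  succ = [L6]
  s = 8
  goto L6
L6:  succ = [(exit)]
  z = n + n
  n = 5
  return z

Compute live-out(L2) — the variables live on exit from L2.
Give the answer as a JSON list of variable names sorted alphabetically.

Answer: ["j", "n"]

Working:
Block summaries:
  L0 def {j,n,s,z} use ∅
  L1 def {s,z} use {s}
  L2 def {c,n} use {n,s}
  L3 def {n} use {s}
  L4 def {j,s} use {j}
  L5 def {s} use ∅
  L6 def {n,z} use {n}

Liveness:
  live L0: ∅→{j,n,s}
  live L1: {n,s}→{n,s}
  live L2: {j,n,s}→{j,n}
  live L3: {s}→{n}
  live L4: {j,n}→{n}
  live L5: {n}→{n}
  live L6: {n}→∅

live-out(L2) = ["j", "n"]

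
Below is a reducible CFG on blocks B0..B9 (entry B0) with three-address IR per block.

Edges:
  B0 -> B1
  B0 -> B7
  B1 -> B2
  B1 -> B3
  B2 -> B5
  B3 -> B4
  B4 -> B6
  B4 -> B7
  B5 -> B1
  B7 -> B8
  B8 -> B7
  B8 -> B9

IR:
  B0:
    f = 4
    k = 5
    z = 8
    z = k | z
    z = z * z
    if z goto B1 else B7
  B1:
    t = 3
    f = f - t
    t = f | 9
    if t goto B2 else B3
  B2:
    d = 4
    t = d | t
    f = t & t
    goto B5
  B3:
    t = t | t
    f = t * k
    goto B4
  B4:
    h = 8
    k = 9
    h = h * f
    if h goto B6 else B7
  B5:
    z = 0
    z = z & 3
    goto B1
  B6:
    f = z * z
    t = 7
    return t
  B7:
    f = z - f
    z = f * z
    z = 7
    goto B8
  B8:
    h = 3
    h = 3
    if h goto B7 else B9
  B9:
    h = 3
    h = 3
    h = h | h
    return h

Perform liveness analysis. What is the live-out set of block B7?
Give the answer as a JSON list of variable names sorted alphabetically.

Per-block:
  B0: def={f,k,z} ue=∅
  B1: def={f,t} ue={f}
  B2: def={d,f,t} ue={t}
  B3: def={f,t} ue={k,t}
  B4: def={h,k} ue={f}
  B5: def={z} ue=∅
  B6: def={f,t} ue={z}
  B7: def={f,z} ue={f,z}
  B8: def={h} ue=∅
  B9: def={h} ue=∅

Live sets:
  B0: in=∅ out={f,k,z}
  B1: in={f,k,z} out={k,t,z}
  B2: in={k,t} out={f,k}
  B3: in={k,t,z} out={f,z}
  B4: in={f,z} out={f,z}
  B5: in={f,k} out={f,k,z}
  B6: in={z} out=∅
  B7: in={f,z} out={f,z}
  B8: in={f,z} out={f,z}
  B9: in=∅ out=∅

live-out(B7) = ["f", "z"]

Answer: ["f", "z"]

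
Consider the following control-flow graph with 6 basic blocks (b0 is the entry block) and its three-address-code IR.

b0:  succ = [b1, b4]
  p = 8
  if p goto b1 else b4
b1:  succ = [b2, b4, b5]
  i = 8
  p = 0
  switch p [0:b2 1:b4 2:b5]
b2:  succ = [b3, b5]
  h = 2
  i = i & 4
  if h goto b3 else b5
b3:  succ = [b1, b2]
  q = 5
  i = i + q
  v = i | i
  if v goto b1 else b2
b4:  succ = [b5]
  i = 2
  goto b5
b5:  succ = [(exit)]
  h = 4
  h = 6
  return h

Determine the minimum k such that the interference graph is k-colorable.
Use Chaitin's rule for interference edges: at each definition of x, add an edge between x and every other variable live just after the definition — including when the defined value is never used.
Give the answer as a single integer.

def/use:
  b0 def {p} use ∅
  b1 def {i,p} use ∅
  b2 def {h,i} use {i}
  b3 def {i,q,v} use {i}
  b4 def {i} use ∅
  b5 def {h} use ∅

Liveness:
  b0 li=∅ lo=∅
  b1 li=∅ lo={i}
  b2 li={i} lo={i}
  b3 li={i} lo={i}
  b4 li=∅ lo=∅
  b5 li=∅ lo=∅

Interfere edges:
  h: {i}
  i: {h,p,q,v}
  p: {i}
  q: {i}
  v: {i}

Colouring:
  {h,i} pairwise interfere (2-clique) ⇒ χ ≥ 2
  2-colouring: r0={i}  r1={h,p,q,v}
  χ = 2

Answer: 2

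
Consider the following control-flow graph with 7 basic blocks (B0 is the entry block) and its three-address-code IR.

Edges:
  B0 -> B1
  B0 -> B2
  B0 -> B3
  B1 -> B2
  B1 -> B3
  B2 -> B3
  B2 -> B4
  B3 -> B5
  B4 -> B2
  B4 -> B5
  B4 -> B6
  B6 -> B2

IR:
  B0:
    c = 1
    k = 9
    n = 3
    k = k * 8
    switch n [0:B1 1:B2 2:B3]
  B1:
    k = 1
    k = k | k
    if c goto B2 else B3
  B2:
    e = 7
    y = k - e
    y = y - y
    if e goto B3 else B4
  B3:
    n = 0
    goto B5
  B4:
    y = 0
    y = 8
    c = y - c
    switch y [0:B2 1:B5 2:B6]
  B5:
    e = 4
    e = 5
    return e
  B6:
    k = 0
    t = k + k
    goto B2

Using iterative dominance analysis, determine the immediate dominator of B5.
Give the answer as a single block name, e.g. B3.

Answer: B0

Analysis:
idom tree: B1←B0 B2←B0 B3←B0 B4←B2 B5←B0 B6←B4
Dom∩ at merges:
  B2: preds {B0,B1,B4,B6}: {B0} ∩ {B0,B1} ∩ {B0,B2,B4} ∩ {B0,B2,B4,B6} = {B0}; idom=B0
  B3: preds {B0,B1,B2}: {B0} ∩ {B0,B1} ∩ {B0,B2} = {B0}; idom=B0
  B5: preds {B3,B4}: {B0,B3} ∩ {B0,B2,B4} = {B0}; idom=B0

idom(B5) = B0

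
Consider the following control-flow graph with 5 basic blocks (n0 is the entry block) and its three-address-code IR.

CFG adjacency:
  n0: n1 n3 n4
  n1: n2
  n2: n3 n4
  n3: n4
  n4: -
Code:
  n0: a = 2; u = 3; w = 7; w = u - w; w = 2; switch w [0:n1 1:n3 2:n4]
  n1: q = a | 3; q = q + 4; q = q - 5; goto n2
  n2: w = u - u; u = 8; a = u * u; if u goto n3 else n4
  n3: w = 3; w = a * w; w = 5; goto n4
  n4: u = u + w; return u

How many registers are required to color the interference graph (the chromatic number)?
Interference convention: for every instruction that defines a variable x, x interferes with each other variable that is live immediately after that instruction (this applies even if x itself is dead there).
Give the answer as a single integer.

Answer: 3

Analysis:
Per-block:
  n0: {a,u,w} / ∅
  n1: {q} / {a}
  n2: {a,u,w} / {u}
  n3: {w} / {a}
  n4: {u} / {u,w}

Backward fixpoint:
  n0: in=∅ out={a,u,w}
  n1: in={a,u} out={u}
  n2: in={u} out={a,u,w}
  n3: in={a,u} out={u,w}
  n4: in={u,w} out=∅

Interfere edges:
  a: {u,w}
  q: {u}
  u: {a,q,w}
  w: {a,u}

Chromatic number:
  clique {a,u,w} ⇒ need ≥ 3
  3-colouring: c0={u}  c1={a,q}  c2={w}
  χ = 3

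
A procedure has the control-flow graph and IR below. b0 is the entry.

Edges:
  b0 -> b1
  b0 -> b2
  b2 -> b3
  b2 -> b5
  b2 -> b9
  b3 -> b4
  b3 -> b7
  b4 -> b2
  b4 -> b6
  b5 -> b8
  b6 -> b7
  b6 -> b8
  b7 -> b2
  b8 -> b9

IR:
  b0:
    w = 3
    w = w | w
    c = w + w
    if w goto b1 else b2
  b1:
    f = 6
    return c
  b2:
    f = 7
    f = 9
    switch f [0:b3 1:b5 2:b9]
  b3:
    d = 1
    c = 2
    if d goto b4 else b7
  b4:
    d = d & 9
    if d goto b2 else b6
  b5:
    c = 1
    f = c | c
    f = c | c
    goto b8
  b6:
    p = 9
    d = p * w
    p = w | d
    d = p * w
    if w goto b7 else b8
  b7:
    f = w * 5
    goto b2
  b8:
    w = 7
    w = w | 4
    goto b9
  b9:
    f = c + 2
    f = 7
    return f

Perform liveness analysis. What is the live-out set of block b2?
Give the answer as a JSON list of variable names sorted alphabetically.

def/use:
  b0 def {c,w} use ∅
  b1 def {f} use {c}
  b2 def {f} use ∅
  b3 def {c,d} use ∅
  b4 def {d} use {d}
  b5 def {c,f} use ∅
  b6 def {d,p} use {w}
  b7 def {f} use {w}
  b8 def {w} use ∅
  b9 def {f} use {c}

Live sets:
  b0: in=∅ out={c,w}
  b1: in={c} out=∅
  b2: in={c,w} out={c,w}
  b3: in={w} out={c,d,w}
  b4: in={c,d,w} out={c,w}
  b5: in=∅ out={c}
  b6: in={c,w} out={c,w}
  b7: in={c,w} out={c,w}
  b8: in={c} out={c}
  b9: in={c} out=∅

live-out(b2) = ["c", "w"]

Answer: ["c", "w"]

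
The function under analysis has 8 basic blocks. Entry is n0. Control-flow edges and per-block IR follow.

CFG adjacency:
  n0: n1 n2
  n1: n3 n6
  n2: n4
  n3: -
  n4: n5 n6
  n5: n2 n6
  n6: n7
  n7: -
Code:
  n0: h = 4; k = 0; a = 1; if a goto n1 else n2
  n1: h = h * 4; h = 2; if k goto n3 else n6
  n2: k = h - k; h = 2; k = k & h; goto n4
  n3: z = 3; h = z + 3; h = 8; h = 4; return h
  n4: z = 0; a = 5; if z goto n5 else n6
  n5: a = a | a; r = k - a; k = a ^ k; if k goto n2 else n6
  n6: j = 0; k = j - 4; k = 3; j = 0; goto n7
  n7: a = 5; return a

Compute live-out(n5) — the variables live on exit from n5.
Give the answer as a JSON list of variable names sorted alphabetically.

Answer: ["h", "k"]

Working:
Block summaries:
  n0: def={a,h,k} ue=∅
  n1: def={h} ue={h,k}
  n2: def={h,k} ue={h,k}
  n3: def={h,z} ue=∅
  n4: def={a,z} ue=∅
  n5: def={a,k,r} ue={a,k}
  n6: def={j,k} ue=∅
  n7: def={a} ue=∅

Backward fixpoint:
  live n0: ∅→{h,k}
  live n1: {h,k}→∅
  live n2: {h,k}→{h,k}
  live n3: ∅→∅
  live n4: {h,k}→{a,h,k}
  live n5: {a,h,k}→{h,k}
  live n6: ∅→∅
  live n7: ∅→∅

live-out(n5) = ["h", "k"]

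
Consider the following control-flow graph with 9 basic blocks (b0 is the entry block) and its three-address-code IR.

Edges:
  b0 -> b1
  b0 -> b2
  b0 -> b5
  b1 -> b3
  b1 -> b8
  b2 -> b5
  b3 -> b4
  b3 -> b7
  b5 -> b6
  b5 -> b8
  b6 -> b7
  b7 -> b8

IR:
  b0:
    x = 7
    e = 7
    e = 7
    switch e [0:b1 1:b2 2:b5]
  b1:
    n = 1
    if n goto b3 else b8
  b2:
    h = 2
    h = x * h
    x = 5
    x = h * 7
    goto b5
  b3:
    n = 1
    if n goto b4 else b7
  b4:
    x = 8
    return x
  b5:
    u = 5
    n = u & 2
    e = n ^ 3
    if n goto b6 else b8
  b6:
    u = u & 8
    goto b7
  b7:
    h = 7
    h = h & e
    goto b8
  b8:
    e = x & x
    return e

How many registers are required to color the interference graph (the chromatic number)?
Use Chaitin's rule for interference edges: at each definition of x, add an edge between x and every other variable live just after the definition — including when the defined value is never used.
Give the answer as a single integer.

Answer: 4

Working:
Per-block:
  b0: {e,x} / ∅
  b1: {n} / ∅
  b2: {h,x} / {x}
  b3: {n} / ∅
  b4: {x} / ∅
  b5: {e,n,u} / ∅
  b6: {u} / {u}
  b7: {h} / {e}
  b8: {e} / {x}

Liveness:
  b0 li=∅ lo={e,x}
  b1 li={e,x} lo={e,x}
  b2 li={x} lo={x}
  b3 li={e,x} lo={e,x}
  b4 li=∅ lo=∅
  b5 li={x} lo={e,u,x}
  b6 li={e,u,x} lo={e,x}
  b7 li={e,x} lo={x}
  b8 li={x} lo=∅

Conflict graph:
  e↔{h,n,u,x}
  h↔{e,x}
  n↔{e,u,x}
  u↔{e,n,x}
  x↔{e,h,n,u}

Colouring:
  {e,n,u,x} pairwise interfere (4-clique) ⇒ χ ≥ 4
  4-colouring: R0={e}  R1={x}  R2={h,n}  R3={u}
  χ = 4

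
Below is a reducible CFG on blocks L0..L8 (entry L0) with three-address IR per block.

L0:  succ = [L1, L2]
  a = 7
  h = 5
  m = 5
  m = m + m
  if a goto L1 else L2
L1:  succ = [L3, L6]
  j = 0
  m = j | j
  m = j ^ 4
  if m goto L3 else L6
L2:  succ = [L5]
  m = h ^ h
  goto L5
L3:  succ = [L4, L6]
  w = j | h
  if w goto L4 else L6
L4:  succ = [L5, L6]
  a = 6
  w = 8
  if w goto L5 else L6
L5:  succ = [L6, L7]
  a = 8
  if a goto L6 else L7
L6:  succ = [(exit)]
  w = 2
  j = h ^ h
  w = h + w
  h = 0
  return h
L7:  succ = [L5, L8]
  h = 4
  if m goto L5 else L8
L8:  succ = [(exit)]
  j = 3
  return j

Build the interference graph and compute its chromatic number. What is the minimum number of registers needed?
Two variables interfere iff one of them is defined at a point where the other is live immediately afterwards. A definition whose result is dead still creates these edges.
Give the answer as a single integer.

Answer: 4

Working:
Block summaries:
  L0 def {a,h,m} use ∅
  L1 def {j,m} use ∅
  L2 def {m} use {h}
  L3 def {w} use {h,j}
  L4 def {a,w} use ∅
  L5 def {a} use ∅
  L6 def {h,j,w} use {h}
  L7 def {h} use {m}
  L8 def {j} use ∅

Liveness:
  L0: in=∅ out={h}
  L1: in={h} out={h,j,m}
  L2: in={h} out={h,m}
  L3: in={h,j,m} out={h,m}
  L4: in={h,m} out={h,m}
  L5: in={h,m} out={h,m}
  L6: in={h} out=∅
  L7: in={m} out={h,m}
  L8: in=∅ out=∅

Conflict graph:
  a↔{h,m}
  h↔{a,j,m,w}
  j↔{h,m,w}
  m↔{a,h,j,w}
  w↔{h,j,m}

Colouring:
  lower bound: {h,j,m,w} mutually conflict ⇒ χ ≥ 4
  4-colouring: R0={h}  R1={m}  R2={a,j}  R3={w}
  χ = 4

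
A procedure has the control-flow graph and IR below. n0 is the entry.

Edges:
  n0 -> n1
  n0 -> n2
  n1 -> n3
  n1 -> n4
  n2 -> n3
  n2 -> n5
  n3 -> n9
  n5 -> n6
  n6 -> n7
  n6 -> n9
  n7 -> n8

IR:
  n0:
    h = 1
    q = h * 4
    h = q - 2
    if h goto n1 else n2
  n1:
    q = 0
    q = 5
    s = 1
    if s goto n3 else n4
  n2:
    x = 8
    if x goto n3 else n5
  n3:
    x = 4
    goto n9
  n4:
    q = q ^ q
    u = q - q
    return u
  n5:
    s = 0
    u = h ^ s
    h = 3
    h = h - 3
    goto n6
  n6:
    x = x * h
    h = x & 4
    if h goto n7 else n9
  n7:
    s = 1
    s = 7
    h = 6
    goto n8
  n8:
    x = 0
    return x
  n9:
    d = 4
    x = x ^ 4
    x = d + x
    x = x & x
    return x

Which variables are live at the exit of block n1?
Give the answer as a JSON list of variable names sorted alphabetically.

Block summaries:
  n0 def {h,q} use ∅
  n1 def {q,s} use ∅
  n2 def {x} use ∅
  n3 def {x} use ∅
  n4 def {q,u} use {q}
  n5 def {h,s,u} use {h}
  n6 def {h,x} use {h,x}
  n7 def {h,s} use ∅
  n8 def {x} use ∅
  n9 def {d,x} use {x}

Backward fixpoint:
  n0: in=∅ out={h}
  n1: in=∅ out={q}
  n2: in={h} out={h,x}
  n3: in=∅ out={x}
  n4: in={q} out=∅
  n5: in={h,x} out={h,x}
  n6: in={h,x} out={x}
  n7: in=∅ out=∅
  n8: in=∅ out=∅
  n9: in={x} out=∅

live-out(n1) = ["q"]

Answer: ["q"]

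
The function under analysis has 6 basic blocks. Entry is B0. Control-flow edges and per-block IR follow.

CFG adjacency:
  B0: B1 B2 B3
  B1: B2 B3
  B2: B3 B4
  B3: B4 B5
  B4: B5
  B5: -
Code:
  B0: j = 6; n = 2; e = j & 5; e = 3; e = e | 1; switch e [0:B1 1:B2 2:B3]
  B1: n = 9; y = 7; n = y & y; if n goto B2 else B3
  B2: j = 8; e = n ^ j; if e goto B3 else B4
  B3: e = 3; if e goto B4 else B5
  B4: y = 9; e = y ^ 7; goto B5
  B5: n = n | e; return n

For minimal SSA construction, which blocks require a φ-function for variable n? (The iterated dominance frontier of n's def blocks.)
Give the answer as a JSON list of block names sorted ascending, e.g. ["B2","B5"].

Answer: ["B2", "B3", "B4", "B5"]

Derivation:
idom tree: B1←B0 B2←B0 B3←B0 B4←B0 B5←B0
Dom at joins:
  B2: preds {B0,B1}: {B0} ∩ {B0,B1} = {B0}; idom=B0
  B3: preds {B0,B1,B2}: {B0} ∩ {B0,B1} ∩ {B0,B2} = {B0}; idom=B0
  B4: preds {B2,B3}: {B0,B2} ∩ {B0,B3} = {B0}; idom=B0
  B5: preds {B3,B4}: {B0,B3} ∩ {B0,B4} = {B0}; idom=B0

DF walk-up:
  join B2 pred B0: · stop@B0
  join B2 pred B1: B1 stop@B0
  join B3 pred B0: · stop@B0
  join B3 pred B1: B1 stop@B0
  join B3 pred B2: B2 stop@B0
  join B4 pred B2: B2 stop@B0
  join B4 pred B3: B3 stop@B0
  join B5 pred B3: B3 stop@B0
  join B5 pred B4: B4 stop@B0
  DF(B0)=∅
  DF(B1)={B2,B3}
  DF(B2)={B3,B4}
  DF(B3)={B4,B5}
  DF(B4)={B5}
  DF(B5)=∅

φ for n: defs {B0,B1,B5}
  DF⁺ = {B2,B3,B4,B5}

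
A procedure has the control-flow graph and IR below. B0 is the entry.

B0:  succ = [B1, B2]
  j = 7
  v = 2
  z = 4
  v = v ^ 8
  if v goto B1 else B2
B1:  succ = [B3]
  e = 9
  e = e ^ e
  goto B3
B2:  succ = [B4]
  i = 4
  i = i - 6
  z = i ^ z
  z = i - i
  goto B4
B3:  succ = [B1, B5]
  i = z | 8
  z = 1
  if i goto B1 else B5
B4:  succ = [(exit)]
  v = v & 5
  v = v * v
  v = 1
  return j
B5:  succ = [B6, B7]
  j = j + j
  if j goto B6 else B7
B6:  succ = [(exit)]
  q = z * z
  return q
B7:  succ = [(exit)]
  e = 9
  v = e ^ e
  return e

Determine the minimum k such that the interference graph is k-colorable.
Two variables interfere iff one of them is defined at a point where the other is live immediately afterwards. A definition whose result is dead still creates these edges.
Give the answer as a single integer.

def/use:
  B0: {j,v,z} / ∅
  B1: {e} / ∅
  B2: {i,z} / {z}
  B3: {i,z} / {z}
  B4: {v} / {j,v}
  B5: {j} / {j}
  B6: {q} / {z}
  B7: {e,v} / ∅

Backward fixpoint:
  live B0: ∅→{j,v,z}
  live B1: {j,z}→{j,z}
  live B2: {j,v,z}→{j,v}
  live B3: {j,z}→{j,z}
  live B4: {j,v}→∅
  live B5: {j,z}→{z}
  live B6: {z}→∅
  live B7: ∅→∅

Interfere edges:
  e: {j,v,z}
  i: {j,v,z}
  j: {e,i,v,z}
  q: ∅
  v: {e,i,j,z}
  z: {e,i,j,v}

Registers:
  {e,j,v,z} pairwise interfere (4-clique) ⇒ χ ≥ 4
  assign e→R3 i→R3 j→R0 q→R0 v→R1 z→R2 — no edge inside a register ⇒ χ ≤ 4
  χ = 4

Answer: 4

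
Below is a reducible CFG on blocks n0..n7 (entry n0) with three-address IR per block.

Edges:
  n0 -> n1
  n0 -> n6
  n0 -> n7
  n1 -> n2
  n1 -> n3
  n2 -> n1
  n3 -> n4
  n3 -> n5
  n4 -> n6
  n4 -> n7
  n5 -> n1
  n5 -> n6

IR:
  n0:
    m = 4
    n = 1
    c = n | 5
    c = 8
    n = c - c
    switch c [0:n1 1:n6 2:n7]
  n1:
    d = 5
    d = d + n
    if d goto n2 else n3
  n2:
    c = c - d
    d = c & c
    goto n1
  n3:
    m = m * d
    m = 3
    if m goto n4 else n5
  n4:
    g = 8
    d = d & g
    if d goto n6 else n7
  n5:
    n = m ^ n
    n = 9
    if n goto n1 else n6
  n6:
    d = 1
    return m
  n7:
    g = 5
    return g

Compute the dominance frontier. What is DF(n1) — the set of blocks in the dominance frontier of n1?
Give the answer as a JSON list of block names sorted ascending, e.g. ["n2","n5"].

idom tree: n1←n0 n2←n1 n3←n1 n4←n3 n5←n3 n6←n0 n7←n0
Dom∩ at merges:
  n1: preds {n0,n2,n5}: {n0} ∩ {n0,n1,n2} ∩ {n0,n1,n3,n5} = {n0}; idom=n0
  n6: preds {n0,n4,n5}: {n0} ∩ {n0,n1,n3,n4} ∩ {n0,n1,n3,n5} = {n0}; idom=n0
  n7: preds {n0,n4}: {n0} ∩ {n0,n1,n3,n4} = {n0}; idom=n0

DF derivation:
  n1←n0: walk · to n0
  n1←n2: walk n2→n1 to n0
  n1←n5: walk n5→n3→n1 to n0
  n6←n0: walk · to n0
  n6←n4: walk n4→n3→n1 to n0
  n6←n5: walk n5→n3→n1 to n0
  n7←n0: walk · to n0
  n7←n4: walk n4→n3→n1 to n0
  n0: DF=∅
  n1: DF={n1,n6,n7}
  n2: DF={n1}
  n3: DF={n1,n6,n7}
  n4: DF={n6,n7}
  n5: DF={n1,n6}
  n6: DF=∅
  n7: DF=∅

DF(n1) = ["n1", "n6", "n7"]

Answer: ["n1", "n6", "n7"]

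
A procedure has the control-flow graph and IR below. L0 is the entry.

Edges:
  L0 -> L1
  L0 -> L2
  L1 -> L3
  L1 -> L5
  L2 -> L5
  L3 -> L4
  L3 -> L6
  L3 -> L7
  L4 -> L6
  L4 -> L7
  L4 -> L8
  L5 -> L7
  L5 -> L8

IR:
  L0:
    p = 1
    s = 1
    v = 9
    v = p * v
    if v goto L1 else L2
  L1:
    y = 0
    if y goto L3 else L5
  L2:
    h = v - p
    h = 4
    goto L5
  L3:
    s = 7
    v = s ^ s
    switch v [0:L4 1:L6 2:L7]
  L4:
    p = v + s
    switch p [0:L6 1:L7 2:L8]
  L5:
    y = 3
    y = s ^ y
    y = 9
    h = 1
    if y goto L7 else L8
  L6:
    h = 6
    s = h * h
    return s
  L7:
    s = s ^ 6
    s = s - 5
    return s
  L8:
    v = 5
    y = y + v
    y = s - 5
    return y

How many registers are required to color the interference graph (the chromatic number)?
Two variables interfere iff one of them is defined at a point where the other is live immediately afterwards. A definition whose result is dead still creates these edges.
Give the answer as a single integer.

Answer: 4

Working:
def/use:
  L0: {p,s,v} / ∅
  L1: {y} / ∅
  L2: {h} / {p,v}
  L3: {s,v} / ∅
  L4: {p} / {s,v}
  L5: {h,y} / {s}
  L6: {h,s} / ∅
  L7: {s} / {s}
  L8: {v,y} / {s,y}

Backward fixpoint:
  live L0: ∅→{p,s,v}
  live L1: {s}→{s,y}
  live L2: {p,s,v}→{s}
  live L3: {y}→{s,v,y}
  live L4: {s,v,y}→{s,y}
  live L5: {s}→{s,y}
  live L6: ∅→∅
  live L7: {s}→∅
  live L8: {s,y}→∅

Interference:
  h: {s,y}
  p: {s,v,y}
  s: {h,p,v,y}
  v: {p,s,y}
  y: {h,p,s,v}

Colouring:
  lower bound: {p,s,v,y} mutually conflict ⇒ χ ≥ 4
  4-colouring: r0={s}  r1={y}  r2={h,p}  r3={v}
  χ = 4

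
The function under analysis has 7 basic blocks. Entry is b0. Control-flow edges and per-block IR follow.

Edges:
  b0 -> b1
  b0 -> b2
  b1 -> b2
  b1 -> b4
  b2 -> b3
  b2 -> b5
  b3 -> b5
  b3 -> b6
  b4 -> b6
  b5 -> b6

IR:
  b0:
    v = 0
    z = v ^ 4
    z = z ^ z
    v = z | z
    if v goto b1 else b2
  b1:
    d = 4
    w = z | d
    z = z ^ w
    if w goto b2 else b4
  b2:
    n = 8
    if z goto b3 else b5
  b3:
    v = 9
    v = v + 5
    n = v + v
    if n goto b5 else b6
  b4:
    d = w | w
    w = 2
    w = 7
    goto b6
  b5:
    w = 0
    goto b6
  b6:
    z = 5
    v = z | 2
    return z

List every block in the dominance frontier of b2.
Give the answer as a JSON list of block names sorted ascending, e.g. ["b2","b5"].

idom tree: b1←b0 b2←b0 b3←b2 b4←b1 b5←b2 b6←b0
Join-block Dom:
  b2: preds {b0,b1}: {b0} ∩ {b0,b1} = {b0}; idom=b0
  b5: preds {b2,b3}: {b0,b2} ∩ {b0,b2,b3} = {b0,b2}; idom=b2
  b6: preds {b3,b4,b5}: {b0,b2,b3} ∩ {b0,b1,b4} ∩ {b0,b2,b5} = {b0}; idom=b0

DF derivation:
  join b2 pred b0: · stop@b0
  join b2 pred b1: b1 stop@b0
  join b5 pred b2: · stop@b2
  join b5 pred b3: b3 stop@b2
  join b6 pred b3: b3→b2 stop@b0
  join b6 pred b4: b4→b1 stop@b0
  join b6 pred b5: b5→b2 stop@b0
  b0 → ∅
  b1 → {b2,b6}
  b2 → {b6}
  b3 → {b5,b6}
  b4 → {b6}
  b5 → {b6}
  b6 → ∅

DF(b2) = ["b6"]

Answer: ["b6"]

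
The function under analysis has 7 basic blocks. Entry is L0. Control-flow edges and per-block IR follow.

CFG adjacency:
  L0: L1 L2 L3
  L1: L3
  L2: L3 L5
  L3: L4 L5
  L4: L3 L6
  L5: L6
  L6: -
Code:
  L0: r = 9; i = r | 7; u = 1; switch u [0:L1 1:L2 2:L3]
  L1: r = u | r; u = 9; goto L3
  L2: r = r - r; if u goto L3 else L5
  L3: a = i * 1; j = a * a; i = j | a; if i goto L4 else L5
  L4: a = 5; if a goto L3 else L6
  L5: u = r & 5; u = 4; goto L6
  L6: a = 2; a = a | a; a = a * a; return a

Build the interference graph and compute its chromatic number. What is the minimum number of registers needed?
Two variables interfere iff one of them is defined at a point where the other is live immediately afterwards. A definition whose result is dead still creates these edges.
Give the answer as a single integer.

Answer: 3

Working:
def/use:
  L0 def {i,r,u} use ∅
  L1 def {r,u} use {r,u}
  L2 def {r} use {r,u}
  L3 def {a,i,j} use {i}
  L4 def {a} use ∅
  L5 def {u} use {r}
  L6 def {a} use ∅

Backward fixpoint:
  L0 li=∅ lo={i,r,u}
  L1 li={i,r,u} lo={i,r}
  L2 li={i,r,u} lo={i,r}
  L3 li={i,r} lo={i,r}
  L4 li={i,r} lo={i,r}
  L5 li={r} lo=∅
  L6 li=∅ lo=∅

Interfere edges:
  a: {i,j,r}
  i: {a,r,u}
  j: {a,r}
  r: {a,i,j,u}
  u: {i,r}

Chromatic number:
  lower bound: {a,i,r} mutually conflict ⇒ χ ≥ 3
  assign a→R1 i→R2 j→R2 r→R0 u→R1 — no edge inside a register ⇒ χ ≤ 3
  χ = 3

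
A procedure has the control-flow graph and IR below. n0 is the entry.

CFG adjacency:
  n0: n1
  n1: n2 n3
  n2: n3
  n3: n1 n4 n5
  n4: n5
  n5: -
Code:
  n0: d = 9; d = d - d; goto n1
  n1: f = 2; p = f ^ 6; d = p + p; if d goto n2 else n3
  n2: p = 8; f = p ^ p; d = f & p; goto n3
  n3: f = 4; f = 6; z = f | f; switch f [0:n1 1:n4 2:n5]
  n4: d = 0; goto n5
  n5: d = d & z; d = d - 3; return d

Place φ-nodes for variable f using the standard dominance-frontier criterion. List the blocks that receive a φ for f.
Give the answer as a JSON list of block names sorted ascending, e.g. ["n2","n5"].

idom tree: n1←n0 n2←n1 n3←n1 n4←n3 n5←n3
Dom∩ at merges:
  n1: preds {n0,n3}: {n0} ∩ {n0,n1,n3} = {n0}; idom=n0
  n3: preds {n1,n2}: {n0,n1} ∩ {n0,n1,n2} = {n0,n1}; idom=n1
  n5: preds {n3,n4}: {n0,n1,n3} ∩ {n0,n1,n3,n4} = {n0,n1,n3}; idom=n3

DF derivation:
  join n1 pred n0: · stop@n0
  join n1 pred n3: n3→n1 stop@n0
  join n3 pred n1: · stop@n1
  join n3 pred n2: n2 stop@n1
  join n5 pred n3: · stop@n3
  join n5 pred n4: n4 stop@n3
  DF(n0)=∅
  DF(n1)={n1}
  DF(n2)={n3}
  DF(n3)={n1}
  DF(n4)={n5}
  DF(n5)=∅

φ for f: defs {n1,n2,n3}
  DF⁺ = {n1,n3}

Answer: ["n1", "n3"]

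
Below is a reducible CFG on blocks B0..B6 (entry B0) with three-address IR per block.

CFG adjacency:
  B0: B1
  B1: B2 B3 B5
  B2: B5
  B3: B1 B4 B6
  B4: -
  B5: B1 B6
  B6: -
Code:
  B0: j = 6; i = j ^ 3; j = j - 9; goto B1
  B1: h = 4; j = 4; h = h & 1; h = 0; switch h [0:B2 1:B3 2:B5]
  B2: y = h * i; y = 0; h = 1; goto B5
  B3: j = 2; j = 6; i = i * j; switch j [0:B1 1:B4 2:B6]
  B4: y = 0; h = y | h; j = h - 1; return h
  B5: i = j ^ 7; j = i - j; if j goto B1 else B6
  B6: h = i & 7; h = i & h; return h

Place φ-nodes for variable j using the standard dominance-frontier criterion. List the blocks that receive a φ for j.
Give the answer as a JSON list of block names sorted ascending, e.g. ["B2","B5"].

idom tree: B1←B0 B2←B1 B3←B1 B4←B3 B5←B1 B6←B1
Dom at joins:
  B1: preds {B0,B3,B5}: {B0} ∩ {B0,B1,B3} ∩ {B0,B1,B5} = {B0}; idom=B0
  B5: preds {B1,B2}: {B0,B1} ∩ {B0,B1,B2} = {B0,B1}; idom=B1
  B6: preds {B3,B5}: {B0,B1,B3} ∩ {B0,B1,B5} = {B0,B1}; idom=B1

Frontier:
  join B1 pred B0: · stop@B0
  join B1 pred B3: B3→B1 stop@B0
  join B1 pred B5: B5→B1 stop@B0
  join B5 pred B1: · stop@B1
  join B5 pred B2: B2 stop@B1
  join B6 pred B3: B3 stop@B1
  join B6 pred B5: B5 stop@B1
  B0 → ∅
  B1 → {B1}
  B2 → {B5}
  B3 → {B1,B6}
  B4 → ∅
  B5 → {B1,B6}
  B6 → ∅

φ for j: defs {B0,B1,B3,B4,B5}
  DF⁺ = {B1,B6}

Answer: ["B1", "B6"]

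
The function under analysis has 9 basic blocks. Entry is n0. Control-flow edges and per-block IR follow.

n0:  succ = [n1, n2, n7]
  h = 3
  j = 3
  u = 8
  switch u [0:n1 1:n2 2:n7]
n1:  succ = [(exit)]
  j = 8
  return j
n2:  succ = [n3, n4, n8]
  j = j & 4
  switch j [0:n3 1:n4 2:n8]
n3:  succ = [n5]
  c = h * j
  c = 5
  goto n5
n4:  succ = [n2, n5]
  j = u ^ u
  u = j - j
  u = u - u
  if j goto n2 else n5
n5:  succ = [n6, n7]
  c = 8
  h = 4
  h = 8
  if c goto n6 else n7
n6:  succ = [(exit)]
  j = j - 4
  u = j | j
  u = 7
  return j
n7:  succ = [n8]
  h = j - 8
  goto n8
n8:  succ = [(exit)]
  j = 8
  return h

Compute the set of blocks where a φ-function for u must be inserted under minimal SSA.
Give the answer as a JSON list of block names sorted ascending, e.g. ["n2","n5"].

idom tree: n1←n0 n2←n0 n3←n2 n4←n2 n5←n2 n6←n5 n7←n0 n8←n0
Dom∩ at merges:
  n2: preds {n0,n4}: {n0} ∩ {n0,n2,n4} = {n0}; idom=n0
  n5: preds {n3,n4}: {n0,n2,n3} ∩ {n0,n2,n4} = {n0,n2}; idom=n2
  n7: preds {n0,n5}: {n0} ∩ {n0,n2,n5} = {n0}; idom=n0
  n8: preds {n2,n7}: {n0,n2} ∩ {n0,n7} = {n0}; idom=n0

DF derivation:
  join n2 pred n0: · stop@n0
  join n2 pred n4: n4→n2 stop@n0
  join n5 pred n3: n3 stop@n2
  join n5 pred n4: n4 stop@n2
  join n7 pred n0: · stop@n0
  join n7 pred n5: n5→n2 stop@n0
  join n8 pred n2: n2 stop@n0
  join n8 pred n7: n7 stop@n0
  n0: DF=∅
  n1: DF=∅
  n2: DF={n2,n7,n8}
  n3: DF={n5}
  n4: DF={n2,n5}
  n5: DF={n7}
  n6: DF=∅
  n7: DF={n8}
  n8: DF=∅

φ for u: defs {n0,n4,n6}
  DF⁺ = {n2,n5,n7,n8}

Answer: ["n2", "n5", "n7", "n8"]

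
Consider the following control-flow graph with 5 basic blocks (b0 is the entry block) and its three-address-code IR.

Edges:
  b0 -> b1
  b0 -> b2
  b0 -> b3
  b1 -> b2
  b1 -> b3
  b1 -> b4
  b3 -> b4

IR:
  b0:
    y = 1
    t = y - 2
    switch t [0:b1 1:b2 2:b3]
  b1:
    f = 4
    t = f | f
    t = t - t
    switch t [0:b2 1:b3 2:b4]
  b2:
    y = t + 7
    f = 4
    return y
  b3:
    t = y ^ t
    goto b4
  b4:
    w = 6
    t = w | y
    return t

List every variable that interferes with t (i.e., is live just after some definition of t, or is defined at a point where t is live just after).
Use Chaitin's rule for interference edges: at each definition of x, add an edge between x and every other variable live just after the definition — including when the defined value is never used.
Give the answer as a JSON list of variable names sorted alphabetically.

Answer: ["y"]

Derivation:
Per-block:
  b0: {t,y} / ∅
  b1: {f,t} / ∅
  b2: {f,y} / {t}
  b3: {t} / {t,y}
  b4: {t,w} / {y}

Liveness:
  live b0: ∅→{t,y}
  live b1: {y}→{t,y}
  live b2: {t}→∅
  live b3: {t,y}→{y}
  live b4: {y}→∅

Interference:
  f: {y}
  t: {y}
  w: {y}
  y: {f,t,w}

N(t) = ["y"]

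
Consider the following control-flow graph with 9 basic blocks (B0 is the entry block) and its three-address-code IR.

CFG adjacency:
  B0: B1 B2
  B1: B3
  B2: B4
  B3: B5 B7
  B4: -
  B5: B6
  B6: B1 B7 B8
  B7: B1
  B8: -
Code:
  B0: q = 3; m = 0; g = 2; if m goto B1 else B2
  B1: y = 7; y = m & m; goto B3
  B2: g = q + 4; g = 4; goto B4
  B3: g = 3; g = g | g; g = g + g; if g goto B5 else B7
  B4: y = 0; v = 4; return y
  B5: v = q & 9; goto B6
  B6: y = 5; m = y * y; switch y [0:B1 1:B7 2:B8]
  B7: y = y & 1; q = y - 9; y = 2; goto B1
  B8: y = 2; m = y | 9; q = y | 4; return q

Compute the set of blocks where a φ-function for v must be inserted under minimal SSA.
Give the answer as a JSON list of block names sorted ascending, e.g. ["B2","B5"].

idom tree: B1←B0 B2←B0 B3←B1 B4←B2 B5←B3 B6←B5 B7←B3 B8←B6
Dom∩ at merges:
  B1: preds {B0,B6,B7}: {B0} ∩ {B0,B1,B3,B5,B6} ∩ {B0,B1,B3,B7} = {B0}; idom=B0
  B7: preds {B3,B6}: {B0,B1,B3} ∩ {B0,B1,B3,B5,B6} = {B0,B1,B3}; idom=B3

Frontier:
  join B1 pred B0: · stop@B0
  join B1 pred B6: B6→B5→B3→B1 stop@B0
  join B1 pred B7: B7→B3→B1 stop@B0
  join B7 pred B3: · stop@B3
  join B7 pred B6: B6→B5 stop@B3
  DF(B0)=∅
  DF(B1)={B1}
  DF(B2)=∅
  DF(B3)={B1}
  DF(B4)=∅
  DF(B5)={B1,B7}
  DF(B6)={B1,B7}
  DF(B7)={B1}
  DF(B8)=∅

φ for v: defs {B4,B5}
  DF⁺ = {B1,B7}

Answer: ["B1", "B7"]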